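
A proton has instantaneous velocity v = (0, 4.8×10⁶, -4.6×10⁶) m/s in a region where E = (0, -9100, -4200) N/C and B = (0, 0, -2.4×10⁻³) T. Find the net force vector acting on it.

v×B = (-1.15×10⁴, 0, 0) N/C.
E + v×B = (-1.15×10⁴, -9100, -4200) N/C.
F = q(E + v×B) = (1.602×10⁻¹⁹ C)·(-1.15×10⁴, -9100, -4200) = (-1.85×10⁻¹⁵, -1.46×10⁻¹⁵, -6.73×10⁻¹⁶) N.

F ≈ (-1.85×10⁻¹⁵, -1.46×10⁻¹⁵, -6.73×10⁻¹⁶) N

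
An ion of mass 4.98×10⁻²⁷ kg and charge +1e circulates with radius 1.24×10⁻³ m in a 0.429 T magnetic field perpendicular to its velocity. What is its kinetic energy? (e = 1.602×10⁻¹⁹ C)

KE ≈ 7.29×10⁻¹⁹ J

v = |q|Br/m, then KE = ½mv² = (qBr)²/(2m).
v = (1.602×10⁻¹⁹)(0.429)(1.24×10⁻³)/4.98×10⁻²⁷ ≈ 1.711×10⁴ m/s.
KE = ½(4.98×10⁻²⁷)(1.711×10⁴)² ≈ 7.29×10⁻¹⁹ J.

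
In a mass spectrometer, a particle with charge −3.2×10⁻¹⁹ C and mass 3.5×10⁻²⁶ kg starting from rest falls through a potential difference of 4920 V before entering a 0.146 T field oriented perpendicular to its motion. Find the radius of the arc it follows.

r ≈ 0.225 m

Acceleration: |q|V = ½mv² ⇒ v = √(2|q|V/m) = √(2·3.2×10⁻¹⁹·4920/3.5×10⁻²⁶) ≈ 2.999×10⁵ m/s.
In the field: r = mv/(|q|B) = (3.5×10⁻²⁶)(2.999×10⁵)/((3.2×10⁻¹⁹)(0.146)) ≈ 0.225 m.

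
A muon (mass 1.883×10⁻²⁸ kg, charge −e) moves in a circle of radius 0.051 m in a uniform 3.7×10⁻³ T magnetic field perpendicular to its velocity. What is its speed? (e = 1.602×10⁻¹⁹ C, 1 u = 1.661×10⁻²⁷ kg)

v ≈ 1.6×10⁵ m/s

From |q|vB = mv²/r, v = |q|Br/m.
v = (1.602×10⁻¹⁹)(3.7×10⁻³)(0.051)/1.883×10⁻²⁸ ≈ 1.6×10⁵ m/s.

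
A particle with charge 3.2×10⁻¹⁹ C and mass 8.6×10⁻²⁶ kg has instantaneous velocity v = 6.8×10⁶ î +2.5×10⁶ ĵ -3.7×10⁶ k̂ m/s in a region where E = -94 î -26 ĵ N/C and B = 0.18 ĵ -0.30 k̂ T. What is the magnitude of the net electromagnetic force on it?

|F| ≈ 7.62×10⁻¹³ N

v×B = (-8.40×10⁴, 2.04×10⁶, 1.22×10⁶) N/C.
E + v×B = (-8.41×10⁴, 2.04×10⁶, 1.22×10⁶) N/C.
F = q(E + v×B) = (3.2×10⁻¹⁹ C)·(-8.41×10⁴, 2.04×10⁶, 1.22×10⁶) = (-2.69×10⁻¹⁴, 6.53×10⁻¹³, 3.92×10⁻¹³) N.
|F| = 7.62×10⁻¹³ N.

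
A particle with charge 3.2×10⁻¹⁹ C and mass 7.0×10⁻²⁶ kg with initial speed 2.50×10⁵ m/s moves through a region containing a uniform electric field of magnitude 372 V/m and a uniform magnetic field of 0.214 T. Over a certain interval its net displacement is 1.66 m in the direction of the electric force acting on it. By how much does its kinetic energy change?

ΔKE ≈ 1.98×10⁻¹⁶ J

The magnetic force is always ⟂ v and does no work; only the electric force changes KE.
ΔKE = F_E · d = |q|E d = (3.2×10⁻¹⁹)(372)(1.66) ≈ 1.98×10⁻¹⁶ J.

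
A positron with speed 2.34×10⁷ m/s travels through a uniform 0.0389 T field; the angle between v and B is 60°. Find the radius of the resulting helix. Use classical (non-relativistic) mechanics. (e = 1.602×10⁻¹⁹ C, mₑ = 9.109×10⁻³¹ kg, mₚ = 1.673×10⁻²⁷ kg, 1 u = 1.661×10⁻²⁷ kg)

v⊥ = v sinθ = 2.34×10⁷·sin60° ≈ 2.026×10⁷ m/s.
r = m v⊥/(|q|B) = (9.109×10⁻³¹)(2.026×10⁷)/((1.602×10⁻¹⁹)(0.0389)) ≈ 2.96×10⁻³ m.

r ≈ 2.96×10⁻³ m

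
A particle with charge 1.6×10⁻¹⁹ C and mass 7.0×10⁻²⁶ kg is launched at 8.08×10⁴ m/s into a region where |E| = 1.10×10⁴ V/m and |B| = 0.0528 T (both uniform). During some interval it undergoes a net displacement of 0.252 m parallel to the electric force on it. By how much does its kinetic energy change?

The magnetic force is always ⟂ v and does no work; only the electric force changes KE.
ΔKE = F_E · d = |q|E d = (1.6×10⁻¹⁹)(1.10×10⁴)(0.252) ≈ 4.44×10⁻¹⁶ J.

ΔKE ≈ 4.44×10⁻¹⁶ J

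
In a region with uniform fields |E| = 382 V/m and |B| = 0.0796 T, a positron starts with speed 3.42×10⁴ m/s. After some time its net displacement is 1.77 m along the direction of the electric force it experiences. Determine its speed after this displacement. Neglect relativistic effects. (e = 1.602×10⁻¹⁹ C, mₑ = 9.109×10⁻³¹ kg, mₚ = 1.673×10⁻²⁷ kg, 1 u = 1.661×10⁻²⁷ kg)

B does no work; ΔKE = |q|E d.
½mv_f² = ½mv₀² + |q|Ed = ½(9.109×10⁻³¹)(3.42×10⁴)² + (1.602×10⁻¹⁹)(382)(1.77) ≈ 5.327×10⁻²² J + 1.083×10⁻¹⁶ J ≈ 1.083×10⁻¹⁶ J.
v_f = √(2·1.083×10⁻¹⁶/9.109×10⁻³¹) ≈ 1.54×10⁷ m/s.

v_f ≈ 1.54×10⁷ m/s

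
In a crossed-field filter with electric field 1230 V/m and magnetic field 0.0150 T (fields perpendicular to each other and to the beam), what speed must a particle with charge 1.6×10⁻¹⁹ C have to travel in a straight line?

Straight-line motion ⇒ electric and magnetic forces cancel, so E = vB.
v = E/B = 1230/0.0150 = 8.20×10⁴ m/s.
The result is independent of the particle's charge and mass.

v = 8.20×10⁴ m/s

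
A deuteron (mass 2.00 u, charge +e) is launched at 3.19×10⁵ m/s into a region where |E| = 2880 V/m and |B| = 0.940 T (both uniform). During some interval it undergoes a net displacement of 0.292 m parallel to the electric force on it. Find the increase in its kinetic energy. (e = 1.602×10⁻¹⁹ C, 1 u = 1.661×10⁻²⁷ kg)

ΔKE ≈ 1.35×10⁻¹⁶ J

The magnetic force is always ⟂ v and does no work; only the electric force changes KE.
ΔKE = F_E · d = |q|E d = (1.602×10⁻¹⁹)(2880)(0.292) ≈ 1.35×10⁻¹⁶ J.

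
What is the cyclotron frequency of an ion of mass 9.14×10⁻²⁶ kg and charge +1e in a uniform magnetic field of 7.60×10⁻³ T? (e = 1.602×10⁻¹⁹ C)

f ≈ 2120 Hz

f = |q|B/(2πm).
f = (1.602×10⁻¹⁹)(7.60×10⁻³)/(2π·9.14×10⁻²⁶) ≈ 2120 Hz.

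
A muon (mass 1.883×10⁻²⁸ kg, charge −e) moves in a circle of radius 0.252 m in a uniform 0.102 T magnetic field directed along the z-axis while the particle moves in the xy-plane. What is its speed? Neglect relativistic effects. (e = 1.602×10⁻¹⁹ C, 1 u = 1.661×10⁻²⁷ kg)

v ≈ 2.19×10⁷ m/s

From |q|vB = mv²/r, v = |q|Br/m.
v = (1.602×10⁻¹⁹)(0.102)(0.252)/1.883×10⁻²⁸ ≈ 2.19×10⁷ m/s.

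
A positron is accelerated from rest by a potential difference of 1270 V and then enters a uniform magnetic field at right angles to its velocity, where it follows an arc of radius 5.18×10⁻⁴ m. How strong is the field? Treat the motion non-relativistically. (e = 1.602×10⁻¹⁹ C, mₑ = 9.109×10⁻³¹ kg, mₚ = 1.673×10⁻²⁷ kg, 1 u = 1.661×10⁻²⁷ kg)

v = √(2|q|V/m) = √(2·1.602×10⁻¹⁹·1270/9.109×10⁻³¹) ≈ 2.114×10⁷ m/s.
B = mv/(|q|r) = (9.109×10⁻³¹)(2.114×10⁷)/((1.602×10⁻¹⁹)(5.18×10⁻⁴)) ≈ 0.232 T.

B ≈ 0.232 T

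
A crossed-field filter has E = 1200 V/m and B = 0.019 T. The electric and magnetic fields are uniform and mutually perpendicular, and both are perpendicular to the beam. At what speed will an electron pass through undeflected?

Straight-line motion ⇒ electric and magnetic forces cancel, so E = vB.
v = E/B = 1200/0.019 = 6.3×10⁴ m/s.

v = 6.3×10⁴ m/s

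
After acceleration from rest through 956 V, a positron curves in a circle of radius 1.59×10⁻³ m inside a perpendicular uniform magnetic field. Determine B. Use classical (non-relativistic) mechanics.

v = √(2|q|V/m) = √(2·1.602×10⁻¹⁹·956/9.109×10⁻³¹) ≈ 1.834×10⁷ m/s.
B = mv/(|q|r) = (9.109×10⁻³¹)(1.834×10⁷)/((1.602×10⁻¹⁹)(1.59×10⁻³)) ≈ 0.0656 T.

B ≈ 0.0656 T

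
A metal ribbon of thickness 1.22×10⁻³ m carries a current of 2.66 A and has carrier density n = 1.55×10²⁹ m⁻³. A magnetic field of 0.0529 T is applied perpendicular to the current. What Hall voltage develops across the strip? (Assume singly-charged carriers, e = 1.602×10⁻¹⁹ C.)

V_H ≈ 4.64×10⁻⁹ V

V_H = IB/(n e t).
V_H = (2.66)(0.0529)/((1.55×10²⁹)(1.602×10⁻¹⁹)(1.22×10⁻³)) ≈ 4.64×10⁻⁹ V.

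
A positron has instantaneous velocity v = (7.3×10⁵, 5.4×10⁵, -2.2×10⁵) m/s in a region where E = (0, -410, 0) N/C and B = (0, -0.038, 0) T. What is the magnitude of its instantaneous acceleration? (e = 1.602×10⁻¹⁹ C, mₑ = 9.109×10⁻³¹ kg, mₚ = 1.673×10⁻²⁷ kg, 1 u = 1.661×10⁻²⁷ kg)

|a| ≈ 5.10×10¹⁵ m/s²

v×B = (-8360, 0, -2.77×10⁴) N/C.
E + v×B = (-8360, -410, -2.77×10⁴) N/C.
F = q(E + v×B) = (1.602×10⁻¹⁹ C)·(-8360, -410, -2.77×10⁴) = (-1.34×10⁻¹⁵, -6.57×10⁻¹⁷, -4.44×10⁻¹⁵) N.
|a| = |F|/m = 4.642×10⁻¹⁵/9.109×10⁻³¹ ≈ 5.10×10¹⁵ m/s².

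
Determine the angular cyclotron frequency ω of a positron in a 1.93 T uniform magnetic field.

ω ≈ 3.39×10¹¹ rad/s

ω = |q|B/m.
ω = (1.602×10⁻¹⁹)(1.93)/9.109×10⁻³¹ ≈ 3.39×10¹¹ rad/s.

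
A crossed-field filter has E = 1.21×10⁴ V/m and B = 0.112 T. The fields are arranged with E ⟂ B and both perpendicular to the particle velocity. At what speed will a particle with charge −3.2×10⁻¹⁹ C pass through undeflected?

For undeflected motion the electric and magnetic forces balance: qE = qvB.
v = E/B = 1.21×10⁴/0.112 = 1.08×10⁵ m/s.

v = 1.08×10⁵ m/s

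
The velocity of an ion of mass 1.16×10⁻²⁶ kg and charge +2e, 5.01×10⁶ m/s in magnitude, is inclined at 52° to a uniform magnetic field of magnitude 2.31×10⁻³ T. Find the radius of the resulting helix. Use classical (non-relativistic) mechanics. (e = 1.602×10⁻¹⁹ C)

v⊥ = v sinθ = 5.01×10⁶·sin52° ≈ 3.948×10⁶ m/s.
r = m v⊥/(|q|B) = (1.16×10⁻²⁶)(3.948×10⁶)/((3.204×10⁻¹⁹)(2.31×10⁻³)) ≈ 61.9 m.

r ≈ 61.9 m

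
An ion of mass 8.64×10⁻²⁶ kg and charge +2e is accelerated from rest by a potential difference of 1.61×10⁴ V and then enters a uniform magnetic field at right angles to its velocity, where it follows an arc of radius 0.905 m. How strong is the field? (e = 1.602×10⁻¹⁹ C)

v = √(2|q|V/m) = √(2·3.204×10⁻¹⁹·1.61×10⁴/8.64×10⁻²⁶) ≈ 3.456×10⁵ m/s.
B = mv/(|q|r) = (8.64×10⁻²⁶)(3.456×10⁵)/((3.204×10⁻¹⁹)(0.905)) ≈ 0.103 T.

B ≈ 0.103 T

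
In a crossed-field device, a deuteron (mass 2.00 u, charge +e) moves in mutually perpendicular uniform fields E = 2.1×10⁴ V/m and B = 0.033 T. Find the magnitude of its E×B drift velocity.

v_d ≈ 6.4×10⁵ m/s

The E×B drift speed is v_d = E/B.
v_d = 2.1×10⁴/0.033 = 6.4×10⁵ m/s.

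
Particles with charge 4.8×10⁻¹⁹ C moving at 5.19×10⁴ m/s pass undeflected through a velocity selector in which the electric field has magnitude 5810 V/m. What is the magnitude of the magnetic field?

Balance of forces in the selector: qE = qvB ⇒ B = E/v.
B = 5810/5.19×10⁴ = 0.112 T.

B = 0.112 T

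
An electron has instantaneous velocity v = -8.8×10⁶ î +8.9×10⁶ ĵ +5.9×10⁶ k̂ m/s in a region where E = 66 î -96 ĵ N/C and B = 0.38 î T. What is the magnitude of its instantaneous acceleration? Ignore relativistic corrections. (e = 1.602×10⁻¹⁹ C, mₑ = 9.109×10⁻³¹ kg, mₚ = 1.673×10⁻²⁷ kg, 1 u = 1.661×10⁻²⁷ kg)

|a| ≈ 7.14×10¹⁷ m/s²

v×B = (0, 2.24×10⁶, -3.38×10⁶) N/C.
E + v×B = (66.0, 2.24×10⁶, -3.38×10⁶) N/C.
F = q(E + v×B) = (−1.602×10⁻¹⁹ C)·(66.0, 2.24×10⁶, -3.38×10⁶) = (-1.06×10⁻¹⁷, -3.59×10⁻¹³, 5.42×10⁻¹³) N.
|a| = |F|/m = 6.500×10⁻¹³/9.109×10⁻³¹ ≈ 7.14×10¹⁷ m/s².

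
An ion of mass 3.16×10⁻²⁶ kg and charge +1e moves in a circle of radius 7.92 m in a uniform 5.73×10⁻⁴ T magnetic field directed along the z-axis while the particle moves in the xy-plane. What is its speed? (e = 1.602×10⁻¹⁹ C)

From |q|vB = mv²/r, v = |q|Br/m.
v = (1.602×10⁻¹⁹)(5.73×10⁻⁴)(7.92)/3.16×10⁻²⁶ ≈ 2.30×10⁴ m/s.

v ≈ 2.30×10⁴ m/s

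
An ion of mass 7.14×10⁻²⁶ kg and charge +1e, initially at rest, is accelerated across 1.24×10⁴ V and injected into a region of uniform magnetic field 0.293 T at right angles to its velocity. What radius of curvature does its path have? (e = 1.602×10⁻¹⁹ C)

r ≈ 0.359 m

Acceleration: |q|V = ½mv² ⇒ v = √(2|q|V/m) = √(2·1.602×10⁻¹⁹·1.24×10⁴/7.14×10⁻²⁶) ≈ 2.359×10⁵ m/s.
In the field: r = mv/(|q|B) = (7.14×10⁻²⁶)(2.359×10⁵)/((1.602×10⁻¹⁹)(0.293)) ≈ 0.359 m.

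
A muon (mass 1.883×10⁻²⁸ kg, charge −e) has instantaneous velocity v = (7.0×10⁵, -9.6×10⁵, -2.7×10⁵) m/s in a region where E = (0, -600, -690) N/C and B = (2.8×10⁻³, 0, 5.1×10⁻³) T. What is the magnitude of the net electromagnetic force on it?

|F| ≈ 1.16×10⁻¹⁵ N

v×B = (-4900, -4330, 2690) N/C.
E + v×B = (-4900, -4930, 2000) N/C.
F = q(E + v×B) = (−1.602×10⁻¹⁹ C)·(-4900, -4930, 2000) = (7.84×10⁻¹⁶, 7.89×10⁻¹⁶, -3.20×10⁻¹⁶) N.
|F| = 1.16×10⁻¹⁵ N.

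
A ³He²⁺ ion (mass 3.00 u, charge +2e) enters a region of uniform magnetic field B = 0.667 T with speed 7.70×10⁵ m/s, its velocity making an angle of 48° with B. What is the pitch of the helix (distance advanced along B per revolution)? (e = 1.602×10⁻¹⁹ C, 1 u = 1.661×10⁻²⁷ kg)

p ≈ 0.0755 m

v∥ = v cosθ = 7.70×10⁵·cos48° ≈ 5.152×10⁵ m/s.
T = 2πm/(|q|B) = 2π(4.983×10⁻²⁷)/((3.204×10⁻¹⁹)(0.667)) ≈ 1.465×10⁻⁷ s.
pitch = v∥ T = (5.152×10⁵)(1.465×10⁻⁷) ≈ 0.0755 m.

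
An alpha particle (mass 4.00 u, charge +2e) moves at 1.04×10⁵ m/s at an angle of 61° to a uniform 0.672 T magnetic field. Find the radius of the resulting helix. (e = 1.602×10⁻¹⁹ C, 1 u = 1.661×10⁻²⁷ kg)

v⊥ = v sinθ = 1.04×10⁵·sin61° ≈ 9.096×10⁴ m/s.
r = m v⊥/(|q|B) = (6.644×10⁻²⁷)(9.096×10⁴)/((3.204×10⁻¹⁹)(0.672)) ≈ 2.81×10⁻³ m.

r ≈ 2.81×10⁻³ m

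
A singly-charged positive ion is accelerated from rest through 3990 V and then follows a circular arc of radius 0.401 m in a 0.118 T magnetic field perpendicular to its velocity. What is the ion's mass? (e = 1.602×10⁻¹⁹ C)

m ≈ 4.49×10⁻²⁶ kg

Combine |q|V = ½mv² and r = mv/(|q|B): eliminate v to get m = qB²r²/(2V).
m = (1.602×10⁻¹⁹)(0.118)²(0.401)²/(2·3990) ≈ 4.49×10⁻²⁶ kg.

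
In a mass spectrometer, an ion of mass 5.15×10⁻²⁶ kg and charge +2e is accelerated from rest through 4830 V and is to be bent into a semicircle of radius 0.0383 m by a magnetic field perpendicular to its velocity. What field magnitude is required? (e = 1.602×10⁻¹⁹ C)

B ≈ 1.03 T

v = √(2|q|V/m) = √(2·3.204×10⁻¹⁹·4830/5.15×10⁻²⁶) ≈ 2.451×10⁵ m/s.
B = mv/(|q|r) = (5.15×10⁻²⁶)(2.451×10⁵)/((3.204×10⁻¹⁹)(0.0383)) ≈ 1.03 T.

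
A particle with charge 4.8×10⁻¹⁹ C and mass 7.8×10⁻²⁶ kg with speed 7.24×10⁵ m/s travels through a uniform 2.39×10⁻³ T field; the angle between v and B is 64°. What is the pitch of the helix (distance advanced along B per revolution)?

v∥ = v cosθ = 7.24×10⁵·cos64° ≈ 3.174×10⁵ m/s.
T = 2πm/(|q|B) = 2π(7.8×10⁻²⁶)/((4.8×10⁻¹⁹)(2.39×10⁻³)) ≈ 4.272×10⁻⁴ s.
pitch = v∥ T = (3.174×10⁵)(4.272×10⁻⁴) ≈ 136 m.

p ≈ 136 m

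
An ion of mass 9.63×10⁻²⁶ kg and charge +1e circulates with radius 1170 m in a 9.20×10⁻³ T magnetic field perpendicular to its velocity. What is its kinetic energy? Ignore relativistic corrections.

v = |q|Br/m, then KE = ½mv² = (qBr)²/(2m).
v = (1.602×10⁻¹⁹)(9.20×10⁻³)(1170)/9.63×10⁻²⁶ ≈ 1.791×10⁷ m/s.
KE = ½(9.63×10⁻²⁶)(1.791×10⁷)² ≈ 1.54×10⁻¹¹ J = 9.64×10⁷ eV.

KE ≈ 9.64×10⁷ eV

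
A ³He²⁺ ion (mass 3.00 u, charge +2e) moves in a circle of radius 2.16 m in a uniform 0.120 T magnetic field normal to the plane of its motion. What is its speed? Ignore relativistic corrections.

From |q|vB = mv²/r, v = |q|Br/m.
v = (3.204×10⁻¹⁹)(0.120)(2.16)/4.983×10⁻²⁷ ≈ 1.67×10⁷ m/s.

v ≈ 1.67×10⁷ m/s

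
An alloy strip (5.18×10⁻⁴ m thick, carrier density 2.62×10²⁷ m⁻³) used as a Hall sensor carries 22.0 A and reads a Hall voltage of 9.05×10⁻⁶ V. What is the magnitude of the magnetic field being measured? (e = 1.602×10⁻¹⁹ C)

From V_H = IB/(n e t), B = V_H n e t / I.
B = (9.05×10⁻⁶)(2.62×10²⁷)(1.602×10⁻¹⁹)(5.18×10⁻⁴)/22.0 ≈ 0.0894 T.

B ≈ 0.0894 T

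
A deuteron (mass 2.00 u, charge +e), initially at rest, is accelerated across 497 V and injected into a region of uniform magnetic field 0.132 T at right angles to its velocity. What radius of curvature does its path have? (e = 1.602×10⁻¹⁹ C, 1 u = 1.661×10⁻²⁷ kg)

Acceleration: |q|V = ½mv² ⇒ v = √(2|q|V/m) = √(2·1.602×10⁻¹⁹·497/3.322×10⁻²⁷) ≈ 2.189×10⁵ m/s.
In the field: r = mv/(|q|B) = (3.322×10⁻²⁷)(2.189×10⁵)/((1.602×10⁻¹⁹)(0.132)) ≈ 0.0344 m.

r ≈ 0.0344 m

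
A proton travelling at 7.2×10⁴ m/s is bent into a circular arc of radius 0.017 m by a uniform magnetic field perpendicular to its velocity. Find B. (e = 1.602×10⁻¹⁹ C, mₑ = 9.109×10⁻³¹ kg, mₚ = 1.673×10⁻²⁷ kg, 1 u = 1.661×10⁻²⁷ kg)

From |q|vB = mv²/r, B = mv/(|q|r).
B = (1.673×10⁻²⁷)(7.2×10⁴)/((1.602×10⁻¹⁹)(0.017)) ≈ 0.044 T.

B ≈ 0.044 T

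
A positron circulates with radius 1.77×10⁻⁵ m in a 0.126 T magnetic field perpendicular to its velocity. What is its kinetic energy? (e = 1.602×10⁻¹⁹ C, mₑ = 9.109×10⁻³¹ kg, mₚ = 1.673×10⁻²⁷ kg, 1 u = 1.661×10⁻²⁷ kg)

KE ≈ 7.01×10⁻²⁰ J

v = |q|Br/m, then KE = ½mv² = (qBr)²/(2m).
v = (1.602×10⁻¹⁹)(0.126)(1.77×10⁻⁵)/9.109×10⁻³¹ ≈ 3.922×10⁵ m/s.
KE = ½(9.109×10⁻³¹)(3.922×10⁵)² ≈ 7.01×10⁻²⁰ J.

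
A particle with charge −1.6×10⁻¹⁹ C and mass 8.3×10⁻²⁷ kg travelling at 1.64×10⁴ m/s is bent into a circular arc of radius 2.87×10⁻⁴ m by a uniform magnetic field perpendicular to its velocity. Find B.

B ≈ 2.96 T

From |q|vB = mv²/r, B = mv/(|q|r).
B = (8.3×10⁻²⁷)(1.64×10⁴)/((1.6×10⁻¹⁹)(2.87×10⁻⁴)) ≈ 2.96 T.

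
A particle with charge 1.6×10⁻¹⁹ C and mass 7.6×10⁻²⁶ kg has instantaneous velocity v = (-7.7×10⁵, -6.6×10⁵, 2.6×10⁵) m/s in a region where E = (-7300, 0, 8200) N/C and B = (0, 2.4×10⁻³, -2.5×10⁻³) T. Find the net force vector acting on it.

F ≈ (-1.00×10⁻¹⁵, -3.08×10⁻¹⁶, 1.02×10⁻¹⁵) N

v×B = (1030, -1920, -1850) N/C.
E + v×B = (-6270, -1920, 6350) N/C.
F = q(E + v×B) = (1.6×10⁻¹⁹ C)·(-6270, -1920, 6350) = (-1.00×10⁻¹⁵, -3.08×10⁻¹⁶, 1.02×10⁻¹⁵) N.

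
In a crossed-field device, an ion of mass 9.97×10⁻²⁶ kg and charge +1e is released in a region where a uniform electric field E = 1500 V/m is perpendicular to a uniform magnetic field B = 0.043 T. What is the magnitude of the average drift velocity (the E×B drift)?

The steady drift has the magnetic force balancing the electric force, so v_d = E/B.
v_d = 1500/0.043 = 3.5×10⁴ m/s.

v_d ≈ 3.5×10⁴ m/s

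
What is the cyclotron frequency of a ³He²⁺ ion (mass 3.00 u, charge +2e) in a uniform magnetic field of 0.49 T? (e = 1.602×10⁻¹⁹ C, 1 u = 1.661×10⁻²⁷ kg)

f = |q|B/(2πm).
f = (3.204×10⁻¹⁹)(0.49)/(2π·4.983×10⁻²⁷) ≈ 5.0×10⁶ Hz.

f ≈ 5.0×10⁶ Hz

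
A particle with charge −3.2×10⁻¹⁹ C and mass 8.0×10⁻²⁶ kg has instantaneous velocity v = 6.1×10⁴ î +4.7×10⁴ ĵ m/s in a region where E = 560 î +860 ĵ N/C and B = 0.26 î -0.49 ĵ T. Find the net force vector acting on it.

F ≈ (-1.79×10⁻¹⁶, -2.75×10⁻¹⁶, 1.35×10⁻¹⁴) N

v×B = (0, 0, -4.21×10⁴) N/C.
E + v×B = (560, 860, -4.21×10⁴) N/C.
F = q(E + v×B) = (−3.2×10⁻¹⁹ C)·(560, 860, -4.21×10⁴) = (-1.79×10⁻¹⁶, -2.75×10⁻¹⁶, 1.35×10⁻¹⁴) N.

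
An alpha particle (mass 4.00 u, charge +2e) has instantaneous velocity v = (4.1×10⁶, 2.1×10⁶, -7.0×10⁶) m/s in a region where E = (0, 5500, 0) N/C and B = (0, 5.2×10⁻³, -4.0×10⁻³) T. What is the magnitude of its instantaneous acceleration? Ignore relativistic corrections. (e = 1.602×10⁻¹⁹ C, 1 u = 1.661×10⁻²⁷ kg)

v×B = (2.80×10⁴, 1.64×10⁴, 2.13×10⁴) N/C.
E + v×B = (2.80×10⁴, 2.19×10⁴, 2.13×10⁴) N/C.
F = q(E + v×B) = (3.204×10⁻¹⁹ C)·(2.80×10⁴, 2.19×10⁴, 2.13×10⁴) = (8.97×10⁻¹⁵, 7.02×10⁻¹⁵, 6.83×10⁻¹⁵) N.
|a| = |F|/m = 1.328×10⁻¹⁴/6.644×10⁻²⁷ ≈ 2.00×10¹² m/s².

|a| ≈ 2.00×10¹² m/s²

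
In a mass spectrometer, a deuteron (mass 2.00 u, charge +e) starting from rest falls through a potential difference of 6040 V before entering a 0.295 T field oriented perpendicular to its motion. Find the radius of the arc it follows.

r ≈ 0.0537 m

Acceleration: |q|V = ½mv² ⇒ v = √(2|q|V/m) = √(2·1.602×10⁻¹⁹·6040/3.322×10⁻²⁷) ≈ 7.632×10⁵ m/s.
In the field: r = mv/(|q|B) = (3.322×10⁻²⁷)(7.632×10⁵)/((1.602×10⁻¹⁹)(0.295)) ≈ 0.0537 m.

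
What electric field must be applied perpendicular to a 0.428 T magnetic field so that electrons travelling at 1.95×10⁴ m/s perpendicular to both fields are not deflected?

For straight-line motion qE = qvB, so E = vB.
E = 1.95×10⁴ × 0.428 = 8350 V/m.

E = 8350 V/m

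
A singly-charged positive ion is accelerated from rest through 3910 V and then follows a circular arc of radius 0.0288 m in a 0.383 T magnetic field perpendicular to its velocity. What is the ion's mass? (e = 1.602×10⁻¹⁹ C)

m ≈ 2.49×10⁻²⁷ kg

Combine |q|V = ½mv² and r = mv/(|q|B): eliminate v to get m = qB²r²/(2V).
m = (1.602×10⁻¹⁹)(0.383)²(0.0288)²/(2·3910) ≈ 2.49×10⁻²⁷ kg.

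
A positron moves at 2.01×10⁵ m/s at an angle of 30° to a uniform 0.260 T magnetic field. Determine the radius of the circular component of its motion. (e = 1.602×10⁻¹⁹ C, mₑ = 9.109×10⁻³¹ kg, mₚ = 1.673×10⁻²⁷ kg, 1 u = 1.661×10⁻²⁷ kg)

r ≈ 2.20×10⁻⁶ m

v⊥ = v sinθ = 2.01×10⁵·sin30° ≈ 1.005×10⁵ m/s.
r = m v⊥/(|q|B) = (9.109×10⁻³¹)(1.005×10⁵)/((1.602×10⁻¹⁹)(0.260)) ≈ 2.20×10⁻⁶ m.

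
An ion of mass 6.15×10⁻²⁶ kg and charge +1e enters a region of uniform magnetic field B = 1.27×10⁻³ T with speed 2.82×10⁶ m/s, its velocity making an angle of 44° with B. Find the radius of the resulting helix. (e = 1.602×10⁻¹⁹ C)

v⊥ = v sinθ = 2.82×10⁶·sin44° ≈ 1.959×10⁶ m/s.
r = m v⊥/(|q|B) = (6.15×10⁻²⁶)(1.959×10⁶)/((1.602×10⁻¹⁹)(1.27×10⁻³)) ≈ 592 m.

r ≈ 592 m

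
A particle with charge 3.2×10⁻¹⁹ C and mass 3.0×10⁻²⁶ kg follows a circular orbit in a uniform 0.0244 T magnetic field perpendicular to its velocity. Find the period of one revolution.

The cyclotron period depends only on m, q, B: T = 2πm/(|q|B).
T = 2π(3.0×10⁻²⁶)/((3.2×10⁻¹⁹)(0.0244)) ≈ 2.41×10⁻⁵ s.

T ≈ 2.41×10⁻⁵ s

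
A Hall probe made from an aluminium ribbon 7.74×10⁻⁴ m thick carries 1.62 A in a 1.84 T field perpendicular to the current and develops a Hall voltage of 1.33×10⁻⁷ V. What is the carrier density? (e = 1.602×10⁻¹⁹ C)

n ≈ 1.81×10²⁹ m⁻³

From V_H = IB/(n e t), n = IB/(V_H e t).
n = (1.62)(1.84)/((1.33×10⁻⁷)(1.602×10⁻¹⁹)(7.74×10⁻⁴)) ≈ 1.81×10²⁹ m⁻³.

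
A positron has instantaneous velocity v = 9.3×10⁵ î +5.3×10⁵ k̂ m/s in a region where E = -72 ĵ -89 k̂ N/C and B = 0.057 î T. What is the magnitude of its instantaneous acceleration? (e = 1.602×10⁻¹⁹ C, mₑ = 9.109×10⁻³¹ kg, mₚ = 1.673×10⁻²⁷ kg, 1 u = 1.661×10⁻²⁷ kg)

|a| ≈ 5.30×10¹⁵ m/s²

v×B = (0, 3.02×10⁴, 0) N/C.
E + v×B = (0, 3.01×10⁴, -89.0) N/C.
F = q(E + v×B) = (1.602×10⁻¹⁹ C)·(0, 3.01×10⁴, -89.0) = (0, 4.83×10⁻¹⁵, -1.43×10⁻¹⁷) N.
|a| = |F|/m = 4.828×10⁻¹⁵/9.109×10⁻³¹ ≈ 5.30×10¹⁵ m/s².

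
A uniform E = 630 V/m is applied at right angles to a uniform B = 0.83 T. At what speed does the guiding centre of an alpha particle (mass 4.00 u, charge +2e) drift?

The steady drift has the magnetic force balancing the electric force, so v_d = E/B.
v_d = 630/0.83 = 760 m/s.

v_d ≈ 760 m/s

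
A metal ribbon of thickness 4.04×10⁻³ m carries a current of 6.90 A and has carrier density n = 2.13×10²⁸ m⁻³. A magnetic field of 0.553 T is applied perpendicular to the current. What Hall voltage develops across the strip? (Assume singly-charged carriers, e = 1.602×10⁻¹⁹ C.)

V_H ≈ 2.77×10⁻⁷ V

V_H = IB/(n e t).
V_H = (6.90)(0.553)/((2.13×10²⁸)(1.602×10⁻¹⁹)(4.04×10⁻³)) ≈ 2.77×10⁻⁷ V.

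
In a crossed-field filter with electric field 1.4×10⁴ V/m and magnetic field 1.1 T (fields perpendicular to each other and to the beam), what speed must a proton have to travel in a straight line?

v = 1.3×10⁴ m/s

Zero net Lorentz force requires |qE| = |q v×B|, i.e. E = vB.
v = E/B = 1.4×10⁴/1.1 = 1.3×10⁴ m/s.
The result is independent of the particle's charge and mass.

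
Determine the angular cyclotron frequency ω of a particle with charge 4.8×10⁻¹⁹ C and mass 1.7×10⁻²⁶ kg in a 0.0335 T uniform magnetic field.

ω ≈ 9.46×10⁵ rad/s

ω = |q|B/m.
ω = (4.8×10⁻¹⁹)(0.0335)/1.7×10⁻²⁶ ≈ 9.46×10⁵ rad/s.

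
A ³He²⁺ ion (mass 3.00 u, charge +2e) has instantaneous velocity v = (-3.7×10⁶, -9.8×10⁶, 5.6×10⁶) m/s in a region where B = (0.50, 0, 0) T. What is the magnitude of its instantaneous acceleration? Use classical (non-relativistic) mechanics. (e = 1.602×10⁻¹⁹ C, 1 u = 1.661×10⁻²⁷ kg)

v×B = (0, 2.80×10⁶, 4.90×10⁶) N/C.
F = q v×B = (3.204×10⁻¹⁹ C)·(0, 2.80×10⁶, 4.90×10⁶) = (0, 8.97×10⁻¹³, 1.57×10⁻¹²) N.
|a| = |F|/m = 1.808×10⁻¹²/4.983×10⁻²⁷ ≈ 3.63×10¹⁴ m/s².

|a| ≈ 3.63×10¹⁴ m/s²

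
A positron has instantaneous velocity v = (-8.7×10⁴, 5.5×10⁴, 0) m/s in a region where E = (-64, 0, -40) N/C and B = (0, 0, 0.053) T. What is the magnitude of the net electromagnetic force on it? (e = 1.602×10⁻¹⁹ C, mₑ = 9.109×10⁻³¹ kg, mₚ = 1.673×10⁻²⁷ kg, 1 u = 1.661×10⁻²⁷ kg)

|F| ≈ 8.69×10⁻¹⁶ N

v×B = (2920, 4610, 0) N/C.
E + v×B = (2850, 4610, -40.0) N/C.
F = q(E + v×B) = (1.602×10⁻¹⁹ C)·(2850, 4610, -40.0) = (4.57×10⁻¹⁶, 7.39×10⁻¹⁶, -6.41×10⁻¹⁸) N.
|F| = 8.69×10⁻¹⁶ N.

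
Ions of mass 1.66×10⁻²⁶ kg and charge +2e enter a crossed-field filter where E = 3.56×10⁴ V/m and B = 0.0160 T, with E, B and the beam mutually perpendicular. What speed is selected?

For undeflected motion the electric and magnetic forces balance: qE = qvB.
v = E/B = 3.56×10⁴/0.0160 = 2.22×10⁶ m/s.

v = 2.22×10⁶ m/s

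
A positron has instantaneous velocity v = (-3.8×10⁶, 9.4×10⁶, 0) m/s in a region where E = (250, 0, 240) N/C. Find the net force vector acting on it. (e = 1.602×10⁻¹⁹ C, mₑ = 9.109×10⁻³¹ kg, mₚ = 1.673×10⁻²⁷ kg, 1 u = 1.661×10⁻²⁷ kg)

Only an electric field acts, so F = qE = (1.602×10⁻¹⁹ C)·(250, 0, 240) = (4.00×10⁻¹⁷, 0, 3.84×10⁻¹⁷) N.

F ≈ (4.00×10⁻¹⁷, 0, 3.84×10⁻¹⁷) N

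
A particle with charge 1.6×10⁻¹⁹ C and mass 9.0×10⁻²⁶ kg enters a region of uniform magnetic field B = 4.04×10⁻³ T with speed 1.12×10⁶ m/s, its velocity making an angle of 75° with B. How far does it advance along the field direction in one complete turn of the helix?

p ≈ 254 m

v∥ = v cosθ = 1.12×10⁶·cos75° ≈ 2.899×10⁵ m/s.
T = 2πm/(|q|B) = 2π(9.0×10⁻²⁶)/((1.6×10⁻¹⁹)(4.04×10⁻³)) ≈ 8.748×10⁻⁴ s.
pitch = v∥ T = (2.899×10⁵)(8.748×10⁻⁴) ≈ 254 m.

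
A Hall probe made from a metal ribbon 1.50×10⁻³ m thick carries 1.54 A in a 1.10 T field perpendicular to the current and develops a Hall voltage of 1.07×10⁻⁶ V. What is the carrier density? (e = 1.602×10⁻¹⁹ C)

n ≈ 6.59×10²⁷ m⁻³

From V_H = IB/(n e t), n = IB/(V_H e t).
n = (1.54)(1.10)/((1.07×10⁻⁶)(1.602×10⁻¹⁹)(1.50×10⁻³)) ≈ 6.59×10²⁷ m⁻³.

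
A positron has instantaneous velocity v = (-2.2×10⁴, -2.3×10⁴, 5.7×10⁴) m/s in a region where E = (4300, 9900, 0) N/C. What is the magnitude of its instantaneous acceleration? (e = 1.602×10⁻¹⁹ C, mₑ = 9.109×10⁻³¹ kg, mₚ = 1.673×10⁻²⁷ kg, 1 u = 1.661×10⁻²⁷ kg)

Only an electric field acts, so F = qE = (1.602×10⁻¹⁹ C)·(4300, 9900, 0) = (6.89×10⁻¹⁶, 1.59×10⁻¹⁵, 0) N.
|a| = |F|/m = 1.729×10⁻¹⁵/9.109×10⁻³¹ ≈ 1.90×10¹⁵ m/s².

|a| ≈ 1.90×10¹⁵ m/s²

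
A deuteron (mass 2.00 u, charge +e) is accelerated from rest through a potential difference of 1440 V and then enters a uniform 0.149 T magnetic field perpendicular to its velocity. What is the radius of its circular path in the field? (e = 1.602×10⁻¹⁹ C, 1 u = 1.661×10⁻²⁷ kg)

Acceleration: |q|V = ½mv² ⇒ v = √(2|q|V/m) = √(2·1.602×10⁻¹⁹·1440/3.322×10⁻²⁷) ≈ 3.727×10⁵ m/s.
In the field: r = mv/(|q|B) = (3.322×10⁻²⁷)(3.727×10⁵)/((1.602×10⁻¹⁹)(0.149)) ≈ 0.0519 m.

r ≈ 0.0519 m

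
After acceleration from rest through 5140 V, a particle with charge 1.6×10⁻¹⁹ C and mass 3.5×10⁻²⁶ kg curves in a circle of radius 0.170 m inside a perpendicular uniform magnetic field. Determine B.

v = √(2|q|V/m) = √(2·1.6×10⁻¹⁹·5140/3.5×10⁻²⁶) ≈ 2.168×10⁵ m/s.
B = mv/(|q|r) = (3.5×10⁻²⁶)(2.168×10⁵)/((1.6×10⁻¹⁹)(0.170)) ≈ 0.279 T.

B ≈ 0.279 T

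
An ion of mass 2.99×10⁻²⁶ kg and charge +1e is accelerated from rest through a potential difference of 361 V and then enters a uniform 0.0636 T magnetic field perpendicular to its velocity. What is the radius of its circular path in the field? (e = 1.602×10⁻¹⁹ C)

r ≈ 0.183 m

Acceleration: |q|V = ½mv² ⇒ v = √(2|q|V/m) = √(2·1.602×10⁻¹⁹·361/2.99×10⁻²⁶) ≈ 6.220×10⁴ m/s.
In the field: r = mv/(|q|B) = (2.99×10⁻²⁶)(6.220×10⁴)/((1.602×10⁻¹⁹)(0.0636)) ≈ 0.183 m.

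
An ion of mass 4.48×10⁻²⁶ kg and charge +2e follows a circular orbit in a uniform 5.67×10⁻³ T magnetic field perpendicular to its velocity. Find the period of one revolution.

The cyclotron period depends only on m, q, B: T = 2πm/(|q|B).
T = 2π(4.48×10⁻²⁶)/((3.204×10⁻¹⁹)(5.67×10⁻³)) ≈ 1.55×10⁻⁴ s.

T ≈ 1.55×10⁻⁴ s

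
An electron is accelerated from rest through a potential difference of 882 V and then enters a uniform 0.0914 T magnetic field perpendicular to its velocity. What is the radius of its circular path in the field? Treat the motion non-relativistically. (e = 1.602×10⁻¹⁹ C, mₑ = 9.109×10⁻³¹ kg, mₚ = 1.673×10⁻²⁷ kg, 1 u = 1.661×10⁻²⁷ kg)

Acceleration: |q|V = ½mv² ⇒ v = √(2|q|V/m) = √(2·1.602×10⁻¹⁹·882/9.109×10⁻³¹) ≈ 1.761×10⁷ m/s.
In the field: r = mv/(|q|B) = (9.109×10⁻³¹)(1.761×10⁷)/((1.602×10⁻¹⁹)(0.0914)) ≈ 1.10×10⁻³ m.

r ≈ 1.10×10⁻³ m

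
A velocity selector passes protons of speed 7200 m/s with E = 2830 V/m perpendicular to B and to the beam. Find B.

Balance of forces in the selector: qE = qvB ⇒ B = E/v.
B = 2830/7200 = 0.393 T.

B = 0.393 T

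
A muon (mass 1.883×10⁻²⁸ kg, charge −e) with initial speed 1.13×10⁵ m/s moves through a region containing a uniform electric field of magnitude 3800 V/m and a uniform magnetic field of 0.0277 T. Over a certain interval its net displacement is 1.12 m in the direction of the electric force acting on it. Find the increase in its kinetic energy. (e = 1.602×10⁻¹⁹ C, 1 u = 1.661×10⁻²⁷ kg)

ΔKE ≈ 6.82×10⁻¹⁶ J

The magnetic force is always ⟂ v and does no work; only the electric force changes KE.
ΔKE = F_E · d = |q|E d = (1.602×10⁻¹⁹)(3800)(1.12) ≈ 6.82×10⁻¹⁶ J.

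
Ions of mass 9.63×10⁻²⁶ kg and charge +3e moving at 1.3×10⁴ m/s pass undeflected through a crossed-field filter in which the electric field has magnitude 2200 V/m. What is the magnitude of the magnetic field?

Balance of forces in the selector: qE = qvB ⇒ B = E/v.
B = 2200/1.3×10⁴ = 0.17 T.

B = 0.17 T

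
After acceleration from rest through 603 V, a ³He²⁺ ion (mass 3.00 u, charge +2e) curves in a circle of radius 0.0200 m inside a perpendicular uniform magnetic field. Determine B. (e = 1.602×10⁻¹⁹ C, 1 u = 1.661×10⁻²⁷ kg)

B ≈ 0.217 T

v = √(2|q|V/m) = √(2·3.204×10⁻¹⁹·603/4.983×10⁻²⁷) ≈ 2.785×10⁵ m/s.
B = mv/(|q|r) = (4.983×10⁻²⁷)(2.785×10⁵)/((3.204×10⁻¹⁹)(0.0200)) ≈ 0.217 T.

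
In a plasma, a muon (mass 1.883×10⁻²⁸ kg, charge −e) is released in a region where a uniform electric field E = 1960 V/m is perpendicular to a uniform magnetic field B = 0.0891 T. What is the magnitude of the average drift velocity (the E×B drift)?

In crossed fields the guiding centre drifts at v_d = |E×B|/B² = E/B, independent of charge and mass.
v_d = 1960/0.0891 = 2.20×10⁴ m/s.

v_d ≈ 2.20×10⁴ m/s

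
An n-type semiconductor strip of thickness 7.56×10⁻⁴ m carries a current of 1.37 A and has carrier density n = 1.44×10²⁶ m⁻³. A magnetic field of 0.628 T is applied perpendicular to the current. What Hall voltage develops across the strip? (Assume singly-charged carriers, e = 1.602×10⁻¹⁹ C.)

V_H = IB/(n e t).
V_H = (1.37)(0.628)/((1.44×10²⁶)(1.602×10⁻¹⁹)(7.56×10⁻⁴)) ≈ 4.93×10⁻⁵ V.

V_H ≈ 4.93×10⁻⁵ V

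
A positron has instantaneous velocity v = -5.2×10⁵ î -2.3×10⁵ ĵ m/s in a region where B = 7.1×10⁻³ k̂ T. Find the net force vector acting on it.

v×B = (-1630, 3690, 0) N/C.
F = q v×B = (1.602×10⁻¹⁹ C)·(-1630, 3690, 0) = (-2.62×10⁻¹⁶, 5.91×10⁻¹⁶, 0) N.

F ≈ (-2.62×10⁻¹⁶, 5.91×10⁻¹⁶, 0) N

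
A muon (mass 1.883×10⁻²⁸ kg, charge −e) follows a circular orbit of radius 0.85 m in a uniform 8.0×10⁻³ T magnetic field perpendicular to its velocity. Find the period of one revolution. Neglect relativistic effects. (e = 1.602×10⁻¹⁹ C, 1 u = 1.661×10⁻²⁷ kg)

T ≈ 9.2×10⁻⁷ s

The cyclotron period depends only on m, q, B: T = 2πm/(|q|B).
T = 2π(1.883×10⁻²⁸)/((1.602×10⁻¹⁹)(8.0×10⁻³)) ≈ 9.2×10⁻⁷ s.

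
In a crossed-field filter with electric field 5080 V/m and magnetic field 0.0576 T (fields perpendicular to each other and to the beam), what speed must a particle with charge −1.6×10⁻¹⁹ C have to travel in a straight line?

v = 8.82×10⁴ m/s

For undeflected motion the electric and magnetic forces balance: qE = qvB.
v = E/B = 5080/0.0576 = 8.82×10⁴ m/s.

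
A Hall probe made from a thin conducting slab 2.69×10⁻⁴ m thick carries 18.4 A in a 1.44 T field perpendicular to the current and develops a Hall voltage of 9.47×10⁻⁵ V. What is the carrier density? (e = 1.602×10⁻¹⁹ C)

n ≈ 6.49×10²⁷ m⁻³

From V_H = IB/(n e t), n = IB/(V_H e t).
n = (18.4)(1.44)/((9.47×10⁻⁵)(1.602×10⁻¹⁹)(2.69×10⁻⁴)) ≈ 6.49×10²⁷ m⁻³.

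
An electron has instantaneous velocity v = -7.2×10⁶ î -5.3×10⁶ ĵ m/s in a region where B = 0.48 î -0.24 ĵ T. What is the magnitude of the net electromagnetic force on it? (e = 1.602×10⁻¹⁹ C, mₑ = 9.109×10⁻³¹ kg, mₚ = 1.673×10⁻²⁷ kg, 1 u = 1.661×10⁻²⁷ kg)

v×B = (0, 0, 4.27×10⁶) N/C.
F = q v×B = (−1.602×10⁻¹⁹ C)·(0, 0, 4.27×10⁶) = (0, 0, -6.84×10⁻¹³) N.
|F| = 6.84×10⁻¹³ N.

|F| ≈ 6.84×10⁻¹³ N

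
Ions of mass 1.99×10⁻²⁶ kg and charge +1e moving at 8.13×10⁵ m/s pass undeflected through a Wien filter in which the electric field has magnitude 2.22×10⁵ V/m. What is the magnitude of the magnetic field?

Balance of forces in the selector: qE = qvB ⇒ B = E/v.
B = 2.22×10⁵/8.13×10⁵ = 0.273 T.

B = 0.273 T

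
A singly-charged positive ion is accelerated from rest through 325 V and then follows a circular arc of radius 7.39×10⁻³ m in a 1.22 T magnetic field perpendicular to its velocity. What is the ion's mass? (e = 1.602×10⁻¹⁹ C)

m ≈ 2.00×10⁻²⁶ kg

Combine |q|V = ½mv² and r = mv/(|q|B): eliminate v to get m = qB²r²/(2V).
m = (1.602×10⁻¹⁹)(1.22)²(7.39×10⁻³)²/(2·325) ≈ 2.00×10⁻²⁶ kg.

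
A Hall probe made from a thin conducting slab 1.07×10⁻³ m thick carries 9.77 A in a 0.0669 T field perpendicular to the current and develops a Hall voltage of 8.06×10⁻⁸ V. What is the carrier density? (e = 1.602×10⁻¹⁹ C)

n ≈ 4.73×10²⁸ m⁻³

From V_H = IB/(n e t), n = IB/(V_H e t).
n = (9.77)(0.0669)/((8.06×10⁻⁸)(1.602×10⁻¹⁹)(1.07×10⁻³)) ≈ 4.73×10²⁸ m⁻³.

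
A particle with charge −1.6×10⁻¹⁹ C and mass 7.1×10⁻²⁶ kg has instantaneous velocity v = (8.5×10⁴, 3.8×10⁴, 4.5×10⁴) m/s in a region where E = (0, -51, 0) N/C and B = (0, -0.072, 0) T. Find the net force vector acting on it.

v×B = (3240, 0, -6120) N/C.
E + v×B = (3240, -51.0, -6120) N/C.
F = q(E + v×B) = (−1.6×10⁻¹⁹ C)·(3240, -51.0, -6120) = (-5.18×10⁻¹⁶, 8.16×10⁻¹⁸, 9.79×10⁻¹⁶) N.

F ≈ (-5.18×10⁻¹⁶, 8.16×10⁻¹⁸, 9.79×10⁻¹⁶) N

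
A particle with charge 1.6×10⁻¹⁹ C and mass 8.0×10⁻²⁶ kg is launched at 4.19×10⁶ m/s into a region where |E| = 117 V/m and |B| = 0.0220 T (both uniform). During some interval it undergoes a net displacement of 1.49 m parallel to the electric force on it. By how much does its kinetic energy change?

The magnetic force is always ⟂ v and does no work; only the electric force changes KE.
ΔKE = F_E · d = |q|E d = (1.6×10⁻¹⁹)(117)(1.49) ≈ 2.79×10⁻¹⁷ J.

ΔKE ≈ 2.79×10⁻¹⁷ J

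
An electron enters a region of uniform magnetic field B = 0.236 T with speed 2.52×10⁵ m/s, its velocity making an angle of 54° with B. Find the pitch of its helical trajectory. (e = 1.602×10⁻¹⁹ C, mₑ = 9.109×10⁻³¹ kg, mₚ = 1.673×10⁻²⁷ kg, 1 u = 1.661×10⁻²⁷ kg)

p ≈ 2.24×10⁻⁵ m

v∥ = v cosθ = 2.52×10⁵·cos54° ≈ 1.481×10⁵ m/s.
T = 2πm/(|q|B) = 2π(9.109×10⁻³¹)/((1.602×10⁻¹⁹)(0.236)) ≈ 1.514×10⁻¹⁰ s.
pitch = v∥ T = (1.481×10⁵)(1.514×10⁻¹⁰) ≈ 2.24×10⁻⁵ m.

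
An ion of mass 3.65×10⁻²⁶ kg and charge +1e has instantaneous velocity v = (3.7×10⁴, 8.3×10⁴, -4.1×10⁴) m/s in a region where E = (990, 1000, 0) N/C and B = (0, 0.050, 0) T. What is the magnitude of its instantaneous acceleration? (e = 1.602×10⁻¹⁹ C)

v×B = (2050, 0, 1850) N/C.
E + v×B = (3040, 1000, 1850) N/C.
F = q(E + v×B) = (1.602×10⁻¹⁹ C)·(3040, 1000, 1850) = (4.87×10⁻¹⁶, 1.60×10⁻¹⁶, 2.96×10⁻¹⁶) N.
|a| = |F|/m = 5.922×10⁻¹⁶/3.65×10⁻²⁶ ≈ 1.62×10¹⁰ m/s².

|a| ≈ 1.62×10¹⁰ m/s²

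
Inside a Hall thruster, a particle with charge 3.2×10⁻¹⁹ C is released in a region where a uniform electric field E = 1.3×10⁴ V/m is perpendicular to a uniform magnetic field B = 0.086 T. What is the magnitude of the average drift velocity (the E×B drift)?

v_d ≈ 1.5×10⁵ m/s

The E×B drift speed is v_d = E/B.
v_d = 1.3×10⁴/0.086 = 1.5×10⁵ m/s.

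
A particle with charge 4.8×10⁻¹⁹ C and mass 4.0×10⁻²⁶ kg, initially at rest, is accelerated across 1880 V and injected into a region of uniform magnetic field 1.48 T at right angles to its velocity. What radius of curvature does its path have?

r ≈ 0.0120 m

Acceleration: |q|V = ½mv² ⇒ v = √(2|q|V/m) = √(2·4.8×10⁻¹⁹·1880/4.0×10⁻²⁶) ≈ 2.124×10⁵ m/s.
In the field: r = mv/(|q|B) = (4.0×10⁻²⁶)(2.124×10⁵)/((4.8×10⁻¹⁹)(1.48)) ≈ 0.0120 m.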